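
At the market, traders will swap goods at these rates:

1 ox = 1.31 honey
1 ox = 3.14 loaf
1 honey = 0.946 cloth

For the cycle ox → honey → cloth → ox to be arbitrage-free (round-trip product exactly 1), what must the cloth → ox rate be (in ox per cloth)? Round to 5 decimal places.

Known legs of the cycle: 1.31 × 0.946 = 1.23926
For no arbitrage the full-cycle product must be 1, so the missing rate is 1 / 1.23926 ≈ 0.8069332.

0.80693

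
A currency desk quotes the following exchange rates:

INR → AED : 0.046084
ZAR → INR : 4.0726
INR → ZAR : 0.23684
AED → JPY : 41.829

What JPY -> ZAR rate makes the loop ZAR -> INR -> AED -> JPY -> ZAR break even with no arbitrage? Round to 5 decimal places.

Known legs of the cycle: 4.0726 × 0.046084 × 41.829 = 7.8505377623736
For no arbitrage the full-cycle product must be 1, so the missing rate is 1 / 7.8505377623736 ≈ 0.1273798.

0.12738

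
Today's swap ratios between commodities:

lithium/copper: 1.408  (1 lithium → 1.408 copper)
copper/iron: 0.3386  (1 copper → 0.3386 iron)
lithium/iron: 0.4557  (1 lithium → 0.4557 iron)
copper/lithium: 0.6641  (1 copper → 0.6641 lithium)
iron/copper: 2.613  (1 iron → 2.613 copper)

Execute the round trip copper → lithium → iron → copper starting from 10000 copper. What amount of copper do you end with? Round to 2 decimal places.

7907.73

10000 copper × 0.6641 = 6641 lithium
6641 lithium × 0.4557 = 3026.3037 iron
3026.3037 iron × 2.613 = 7907.7315681 copper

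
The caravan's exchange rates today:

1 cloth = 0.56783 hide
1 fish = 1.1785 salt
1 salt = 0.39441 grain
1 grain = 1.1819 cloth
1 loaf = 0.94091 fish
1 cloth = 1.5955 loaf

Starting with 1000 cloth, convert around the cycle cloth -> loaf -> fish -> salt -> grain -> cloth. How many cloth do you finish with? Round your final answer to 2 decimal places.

1000 cloth × 1.5955 = 1595.5 loaf
1595.5 loaf × 0.94091 = 1501.221905 fish
1501.221905 fish × 1.1785 = 1769.1900150425 salt
1769.1900150425 salt × 0.39441 = 697.786233832912425 grain
697.786233832912425 grain × 1.1819 = 824.7135497671191951075 cloth

824.71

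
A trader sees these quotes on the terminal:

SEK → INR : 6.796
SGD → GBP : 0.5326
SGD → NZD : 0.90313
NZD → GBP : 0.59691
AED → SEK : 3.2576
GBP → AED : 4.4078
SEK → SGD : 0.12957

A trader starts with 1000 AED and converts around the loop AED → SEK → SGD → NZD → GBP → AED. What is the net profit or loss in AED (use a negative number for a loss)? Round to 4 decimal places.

1000 AED × 3.2576 = 3257.6 SEK
3257.6 SEK × 0.12957 = 422.087232 SGD
422.087232 SGD × 0.90313 = 381.19964183616 NZD
381.19964183616 NZD × 0.59691 = 227.5418782084222656 GBP
227.5418782084222656 GBP × 4.4078 = 1002.95909076708366231168 AED
Net change: 1002.95909076708366231168 − 1000 = 2.95909076708366231168 AED

2.9591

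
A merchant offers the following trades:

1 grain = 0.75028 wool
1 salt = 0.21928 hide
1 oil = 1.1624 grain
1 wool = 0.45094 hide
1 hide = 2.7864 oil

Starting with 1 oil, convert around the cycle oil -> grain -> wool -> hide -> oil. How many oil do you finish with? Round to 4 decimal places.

1.0958

1 oil × 1.1624 = 1.1624 grain
1.1624 grain × 0.75028 = 0.872125472 wool
0.872125472 wool × 0.45094 = 0.39327626034368 hide
0.39327626034368 hide × 2.7864 = 1.095824971821629952 oil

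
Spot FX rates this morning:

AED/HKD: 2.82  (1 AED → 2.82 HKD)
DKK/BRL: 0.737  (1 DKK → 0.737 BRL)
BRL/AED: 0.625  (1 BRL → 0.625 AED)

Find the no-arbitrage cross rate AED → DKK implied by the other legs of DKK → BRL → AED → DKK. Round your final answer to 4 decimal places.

2.1710

Known legs of the cycle: 0.737 × 0.625 = 0.460625
For no arbitrage the full-cycle product must be 1, so the missing rate is 1 / 0.460625 ≈ 2.170963.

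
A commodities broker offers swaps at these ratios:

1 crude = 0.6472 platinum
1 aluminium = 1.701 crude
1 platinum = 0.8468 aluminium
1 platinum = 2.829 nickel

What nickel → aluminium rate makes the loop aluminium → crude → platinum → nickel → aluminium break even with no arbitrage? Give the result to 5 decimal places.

0.32109

Known legs of the cycle: 1.701 × 0.6472 × 2.829 = 3.1144098888
For no arbitrage the full-cycle product must be 1, so the missing rate is 1 / 3.1144098888 ≈ 0.3210881.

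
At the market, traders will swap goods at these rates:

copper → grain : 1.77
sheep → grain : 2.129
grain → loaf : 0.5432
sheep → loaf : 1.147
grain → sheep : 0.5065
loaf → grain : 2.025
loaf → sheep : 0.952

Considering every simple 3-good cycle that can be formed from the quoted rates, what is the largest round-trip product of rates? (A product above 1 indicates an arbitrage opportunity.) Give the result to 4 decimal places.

1.1764

grain→sheep→loaf→grain: 0.5065 × 1.147 × 2.025 = 1.17643
grain→loaf→sheep→grain: 0.5432 × 0.952 × 2.129 = 1.10096
Maximum is grain→sheep→loaf→grain at 1.1764; arbitrage exists.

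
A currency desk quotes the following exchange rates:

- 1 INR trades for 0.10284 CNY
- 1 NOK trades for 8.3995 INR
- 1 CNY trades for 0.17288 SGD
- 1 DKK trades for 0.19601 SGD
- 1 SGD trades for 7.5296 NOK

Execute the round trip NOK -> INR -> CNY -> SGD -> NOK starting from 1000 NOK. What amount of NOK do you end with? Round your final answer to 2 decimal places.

1124.43

1000 NOK × 8.3995 = 8399.5 INR
8399.5 INR × 0.10284 = 863.80458 CNY
863.80458 CNY × 0.17288 = 149.3345357904 SGD
149.3345357904 SGD × 7.5296 = 1124.42932068739584 NOK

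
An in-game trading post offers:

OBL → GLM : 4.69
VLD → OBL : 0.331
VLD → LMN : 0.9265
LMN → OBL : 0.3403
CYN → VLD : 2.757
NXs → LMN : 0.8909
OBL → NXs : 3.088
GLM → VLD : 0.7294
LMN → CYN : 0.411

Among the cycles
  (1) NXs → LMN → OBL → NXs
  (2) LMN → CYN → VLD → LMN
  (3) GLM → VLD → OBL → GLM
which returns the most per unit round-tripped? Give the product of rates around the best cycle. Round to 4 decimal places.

(1) 0.8909 × 0.3403 × 3.088 = 0.93620
(2) 0.411 × 2.757 × 0.9265 = 1.04984
(3) 0.7294 × 0.331 × 4.69 = 1.13231
Highest is cycle (3) at 1.1323 (>1, arbitrage).

1.1323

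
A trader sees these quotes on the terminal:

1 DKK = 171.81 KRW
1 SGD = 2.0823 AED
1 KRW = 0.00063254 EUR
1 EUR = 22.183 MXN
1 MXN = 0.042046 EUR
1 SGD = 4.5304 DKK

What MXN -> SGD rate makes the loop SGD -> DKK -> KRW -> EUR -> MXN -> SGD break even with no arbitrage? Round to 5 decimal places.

Known legs of the cycle: 4.5304 × 171.81 × 0.00063254 × 22.183 = 10.92177586833299568
For no arbitrage the full-cycle product must be 1, so the missing rate is 1 / 10.92177586833299568 ≈ 0.0915602.

0.09156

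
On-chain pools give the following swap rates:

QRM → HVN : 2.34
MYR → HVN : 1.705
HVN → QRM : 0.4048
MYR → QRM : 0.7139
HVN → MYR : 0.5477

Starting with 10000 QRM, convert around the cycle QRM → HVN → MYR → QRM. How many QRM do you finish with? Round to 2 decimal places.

10000 QRM × 2.34 = 23400 HVN
23400 HVN × 0.5477 = 12816.18 MYR
12816.18 MYR × 0.7139 = 9149.470902 QRM

9149.47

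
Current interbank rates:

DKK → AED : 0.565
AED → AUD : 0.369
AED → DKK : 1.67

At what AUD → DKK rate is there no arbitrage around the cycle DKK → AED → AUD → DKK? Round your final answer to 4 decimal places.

4.7965

Known legs of the cycle: 0.565 × 0.369 = 0.208485
For no arbitrage the full-cycle product must be 1, so the missing rate is 1 / 0.208485 ≈ 4.796508.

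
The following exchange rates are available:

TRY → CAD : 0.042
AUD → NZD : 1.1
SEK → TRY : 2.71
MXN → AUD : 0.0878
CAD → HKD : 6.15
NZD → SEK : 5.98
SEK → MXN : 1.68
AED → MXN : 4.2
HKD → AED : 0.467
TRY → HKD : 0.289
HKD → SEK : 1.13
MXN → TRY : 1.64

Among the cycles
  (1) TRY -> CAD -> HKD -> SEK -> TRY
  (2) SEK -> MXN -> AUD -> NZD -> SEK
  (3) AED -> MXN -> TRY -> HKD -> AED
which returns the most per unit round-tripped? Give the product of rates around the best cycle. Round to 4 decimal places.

0.9703

(1) 0.042 × 6.15 × 1.13 × 2.71 = 0.79099
(2) 1.68 × 0.0878 × 1.1 × 5.98 = 0.97028
(3) 4.2 × 1.64 × 0.289 × 0.467 = 0.92963
Highest is cycle (2) at 0.9703 (≤1, no arbitrage).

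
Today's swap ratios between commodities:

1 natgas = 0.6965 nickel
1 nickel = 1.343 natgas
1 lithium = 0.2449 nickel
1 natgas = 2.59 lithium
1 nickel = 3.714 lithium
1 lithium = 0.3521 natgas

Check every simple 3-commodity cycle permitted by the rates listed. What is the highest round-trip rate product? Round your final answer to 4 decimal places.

0.9108

nickel→lithium→natgas→nickel: 3.714 × 0.3521 × 0.6965 = 0.91081
nickel→natgas→lithium→nickel: 1.343 × 2.59 × 0.2449 = 0.85185
Maximum is nickel→lithium→natgas→nickel at 0.9108; no arbitrage — every cycle loses value.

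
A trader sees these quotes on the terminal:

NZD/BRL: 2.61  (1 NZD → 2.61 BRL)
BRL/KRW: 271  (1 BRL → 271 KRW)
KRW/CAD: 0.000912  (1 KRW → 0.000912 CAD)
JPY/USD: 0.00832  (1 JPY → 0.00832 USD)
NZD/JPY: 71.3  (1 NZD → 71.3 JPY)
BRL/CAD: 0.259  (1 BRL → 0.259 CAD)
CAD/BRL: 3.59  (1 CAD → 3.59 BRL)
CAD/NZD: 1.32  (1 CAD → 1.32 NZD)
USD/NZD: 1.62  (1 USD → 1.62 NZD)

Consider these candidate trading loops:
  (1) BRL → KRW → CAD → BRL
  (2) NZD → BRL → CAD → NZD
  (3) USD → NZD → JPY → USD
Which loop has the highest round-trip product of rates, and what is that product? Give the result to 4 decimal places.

(1) 271 × 0.000912 × 3.59 = 0.88728
(2) 2.61 × 0.259 × 1.32 = 0.89231
(3) 1.62 × 71.3 × 0.00832 = 0.96101
Highest is cycle (3) at 0.9610 (≤1, no arbitrage).

0.9610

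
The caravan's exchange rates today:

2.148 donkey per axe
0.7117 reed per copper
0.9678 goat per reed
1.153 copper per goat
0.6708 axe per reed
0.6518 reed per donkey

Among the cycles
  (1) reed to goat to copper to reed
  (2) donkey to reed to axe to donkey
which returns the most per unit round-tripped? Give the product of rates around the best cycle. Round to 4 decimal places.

0.9392

(1) 0.9678 × 1.153 × 0.7117 = 0.79417
(2) 0.6518 × 0.6708 × 2.148 = 0.93916
Highest is cycle (2) at 0.9392 (≤1, no arbitrage).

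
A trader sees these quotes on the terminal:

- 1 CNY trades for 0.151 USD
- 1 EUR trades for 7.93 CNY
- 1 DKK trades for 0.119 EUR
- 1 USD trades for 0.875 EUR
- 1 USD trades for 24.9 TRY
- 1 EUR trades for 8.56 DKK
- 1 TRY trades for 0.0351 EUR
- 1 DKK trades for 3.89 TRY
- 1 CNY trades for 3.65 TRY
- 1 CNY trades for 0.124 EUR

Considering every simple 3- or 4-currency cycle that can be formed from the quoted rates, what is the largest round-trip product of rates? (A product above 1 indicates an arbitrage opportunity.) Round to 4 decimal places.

1.1688

EUR→DKK→TRY→EUR: 8.56 × 3.89 × 0.0351 = 1.16877
EUR→CNY→USD→EUR: 7.93 × 0.151 × 0.875 = 1.04775
EUR→CNY→USD→TRY→EUR: 7.93 × 0.151 × 24.9 × 0.0351 = 1.04654
EUR→CNY→TRY→EUR: 7.93 × 3.65 × 0.0351 = 1.01595
Maximum is EUR→DKK→TRY→EUR at 1.1688; arbitrage exists.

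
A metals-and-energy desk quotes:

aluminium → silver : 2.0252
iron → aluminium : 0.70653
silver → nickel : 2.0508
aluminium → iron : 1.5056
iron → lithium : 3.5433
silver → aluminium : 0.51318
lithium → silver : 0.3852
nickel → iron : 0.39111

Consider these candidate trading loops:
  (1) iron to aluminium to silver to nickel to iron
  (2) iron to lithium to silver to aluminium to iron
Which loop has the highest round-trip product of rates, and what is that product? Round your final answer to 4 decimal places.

(1) 0.70653 × 2.0252 × 2.0508 × 0.39111 = 1.14768
(2) 3.5433 × 0.3852 × 0.51318 × 1.5056 = 1.05457
Highest is cycle (1) at 1.1477 (>1, arbitrage).

1.1477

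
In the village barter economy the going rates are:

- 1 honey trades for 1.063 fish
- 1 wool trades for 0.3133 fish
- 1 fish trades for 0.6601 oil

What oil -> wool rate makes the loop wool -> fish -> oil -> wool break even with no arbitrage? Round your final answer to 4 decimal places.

Known legs of the cycle: 0.3133 × 0.6601 = 0.20680933
For no arbitrage the full-cycle product must be 1, so the missing rate is 1 / 0.20680933 ≈ 4.835372.

4.8354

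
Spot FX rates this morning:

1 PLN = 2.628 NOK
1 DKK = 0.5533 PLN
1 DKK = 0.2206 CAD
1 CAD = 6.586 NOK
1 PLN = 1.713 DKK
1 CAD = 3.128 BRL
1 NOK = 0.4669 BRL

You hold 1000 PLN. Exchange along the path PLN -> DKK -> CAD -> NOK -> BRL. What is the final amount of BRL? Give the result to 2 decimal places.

1162.01

1000 PLN × 1.713 = 1713 DKK
1713 DKK × 0.2206 = 377.8878 CAD
377.8878 CAD × 6.586 = 2488.7690508 NOK
2488.7690508 NOK × 0.4669 = 1162.00626981852 BRL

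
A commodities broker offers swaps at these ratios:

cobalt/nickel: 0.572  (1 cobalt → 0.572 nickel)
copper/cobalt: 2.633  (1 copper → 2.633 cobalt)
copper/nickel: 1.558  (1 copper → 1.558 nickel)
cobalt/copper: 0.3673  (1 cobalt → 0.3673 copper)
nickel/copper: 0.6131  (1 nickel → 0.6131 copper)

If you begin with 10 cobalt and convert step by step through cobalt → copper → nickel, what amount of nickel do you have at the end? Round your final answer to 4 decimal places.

5.7225

10 cobalt × 0.3673 = 3.673 copper
3.673 copper × 1.558 = 5.722534 nickel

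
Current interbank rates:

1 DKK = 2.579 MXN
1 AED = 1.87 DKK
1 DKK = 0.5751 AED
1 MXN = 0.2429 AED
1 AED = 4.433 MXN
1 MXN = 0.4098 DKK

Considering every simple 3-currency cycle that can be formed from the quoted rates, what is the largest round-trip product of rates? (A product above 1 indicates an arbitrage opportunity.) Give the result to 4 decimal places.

AED→DKK→MXN→AED: 1.87 × 2.579 × 0.2429 = 1.17144
AED→MXN→DKK→AED: 4.433 × 0.4098 × 0.5751 = 1.04475
Maximum is AED→DKK→MXN→AED at 1.1714; arbitrage exists.

1.1714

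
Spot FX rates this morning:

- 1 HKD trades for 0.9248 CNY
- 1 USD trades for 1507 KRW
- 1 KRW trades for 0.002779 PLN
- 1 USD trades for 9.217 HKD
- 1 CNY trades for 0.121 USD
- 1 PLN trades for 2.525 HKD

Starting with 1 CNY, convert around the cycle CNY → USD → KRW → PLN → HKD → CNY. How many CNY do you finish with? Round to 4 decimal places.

1.1833

1 CNY × 0.121 = 0.121 USD
0.121 USD × 1507 = 182.347 KRW
182.347 KRW × 0.002779 = 0.506742313 PLN
0.506742313 PLN × 2.525 = 1.279524340325 HKD
1.279524340325 HKD × 0.9248 = 1.18330410993256 CNY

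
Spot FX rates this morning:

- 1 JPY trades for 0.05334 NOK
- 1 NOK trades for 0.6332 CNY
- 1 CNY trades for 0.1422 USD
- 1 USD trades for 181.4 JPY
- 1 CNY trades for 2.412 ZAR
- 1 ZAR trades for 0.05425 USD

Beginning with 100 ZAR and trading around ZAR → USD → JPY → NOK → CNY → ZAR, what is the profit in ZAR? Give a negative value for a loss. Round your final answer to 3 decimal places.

-19.831

100 ZAR × 0.05425 = 5.425 USD
5.425 USD × 181.4 = 984.095 JPY
984.095 JPY × 0.05334 = 52.4916273 NOK
52.4916273 NOK × 0.6332 = 33.23769840636 CNY
33.23769840636 CNY × 2.412 = 80.16932855614032 ZAR
Net change: 80.16932855614032 − 100 = -19.83067144385968 ZAR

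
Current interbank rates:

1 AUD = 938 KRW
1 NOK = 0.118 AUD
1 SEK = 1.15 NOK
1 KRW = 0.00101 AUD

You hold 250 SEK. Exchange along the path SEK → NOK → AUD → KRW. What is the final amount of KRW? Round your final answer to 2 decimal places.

31821.65

250 SEK × 1.15 = 287.5 NOK
287.5 NOK × 0.118 = 33.925 AUD
33.925 AUD × 938 = 31821.65 KRW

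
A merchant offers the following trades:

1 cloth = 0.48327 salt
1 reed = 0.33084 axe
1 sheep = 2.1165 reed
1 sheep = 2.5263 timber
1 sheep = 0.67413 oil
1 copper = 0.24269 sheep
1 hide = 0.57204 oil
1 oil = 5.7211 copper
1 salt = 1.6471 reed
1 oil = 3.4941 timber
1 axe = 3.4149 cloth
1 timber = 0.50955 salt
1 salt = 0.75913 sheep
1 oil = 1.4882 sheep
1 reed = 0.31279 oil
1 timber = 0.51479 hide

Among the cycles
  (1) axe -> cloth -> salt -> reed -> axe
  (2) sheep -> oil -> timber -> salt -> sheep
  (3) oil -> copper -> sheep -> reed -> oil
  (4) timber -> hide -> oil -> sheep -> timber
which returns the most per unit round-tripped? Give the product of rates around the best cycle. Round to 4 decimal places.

(1) 3.4149 × 0.48327 × 1.6471 × 0.33084 = 0.89930
(2) 0.67413 × 3.4941 × 0.50955 × 0.75913 = 0.91113
(3) 5.7211 × 0.24269 × 2.1165 × 0.31279 = 0.91918
(4) 0.51479 × 0.57204 × 1.4882 × 2.5263 = 1.10714
Highest is cycle (4) at 1.1071 (>1, arbitrage).

1.1071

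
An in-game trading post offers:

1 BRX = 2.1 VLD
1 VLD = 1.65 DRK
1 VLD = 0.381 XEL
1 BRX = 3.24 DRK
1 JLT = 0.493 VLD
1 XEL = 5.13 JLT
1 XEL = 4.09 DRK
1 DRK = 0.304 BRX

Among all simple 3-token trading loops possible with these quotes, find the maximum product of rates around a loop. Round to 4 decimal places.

1.0534

VLD→DRK→BRX→VLD: 1.65 × 0.304 × 2.1 = 1.05336
XEL→JLT→VLD→XEL: 5.13 × 0.493 × 0.381 = 0.96358
Maximum is VLD→DRK→BRX→VLD at 1.0534; arbitrage exists.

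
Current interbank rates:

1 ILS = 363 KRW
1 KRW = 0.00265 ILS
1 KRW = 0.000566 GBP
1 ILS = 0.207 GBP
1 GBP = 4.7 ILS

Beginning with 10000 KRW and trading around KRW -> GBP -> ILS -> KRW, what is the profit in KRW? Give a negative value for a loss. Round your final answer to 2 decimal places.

-343.47

10000 KRW × 0.000566 = 5.66 GBP
5.66 GBP × 4.7 = 26.602 ILS
26.602 ILS × 363 = 9656.526 KRW
Net change: 9656.526 − 10000 = -343.474 KRW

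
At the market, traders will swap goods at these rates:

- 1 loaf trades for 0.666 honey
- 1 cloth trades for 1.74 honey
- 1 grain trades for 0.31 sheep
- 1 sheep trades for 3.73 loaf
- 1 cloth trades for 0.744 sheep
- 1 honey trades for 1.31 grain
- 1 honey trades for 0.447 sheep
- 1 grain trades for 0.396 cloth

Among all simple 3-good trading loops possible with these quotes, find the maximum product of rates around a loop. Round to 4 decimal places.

1.1104

honey→sheep→loaf→honey: 0.447 × 3.73 × 0.666 = 1.11043
honey→grain→cloth→honey: 1.31 × 0.396 × 1.74 = 0.90264
Maximum is honey→sheep→loaf→honey at 1.1104; arbitrage exists.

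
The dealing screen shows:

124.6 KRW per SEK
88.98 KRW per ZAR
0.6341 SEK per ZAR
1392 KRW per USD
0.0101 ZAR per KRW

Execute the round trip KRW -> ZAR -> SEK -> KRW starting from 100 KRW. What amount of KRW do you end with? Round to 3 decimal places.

100 KRW × 0.0101 = 1.01 ZAR
1.01 ZAR × 0.6341 = 0.640441 SEK
0.640441 SEK × 124.6 = 79.7989486 KRW

79.799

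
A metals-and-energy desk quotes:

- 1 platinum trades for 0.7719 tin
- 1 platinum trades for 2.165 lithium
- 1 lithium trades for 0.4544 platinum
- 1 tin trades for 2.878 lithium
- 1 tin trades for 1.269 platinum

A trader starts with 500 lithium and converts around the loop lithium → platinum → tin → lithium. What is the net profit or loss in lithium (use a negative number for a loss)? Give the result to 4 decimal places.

4.7312

500 lithium × 0.4544 = 227.2 platinum
227.2 platinum × 0.7719 = 175.37568 tin
175.37568 tin × 2.878 = 504.73120704 lithium
Net change: 504.73120704 − 500 = 4.73120704 lithium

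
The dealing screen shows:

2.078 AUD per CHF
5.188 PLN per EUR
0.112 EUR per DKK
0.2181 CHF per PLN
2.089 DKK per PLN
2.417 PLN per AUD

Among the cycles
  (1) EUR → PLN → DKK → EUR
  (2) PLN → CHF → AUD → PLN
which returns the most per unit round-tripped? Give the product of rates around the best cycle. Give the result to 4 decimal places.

(1) 5.188 × 2.089 × 0.112 = 1.21383
(2) 0.2181 × 2.078 × 2.417 = 1.09541
Highest is cycle (1) at 1.2138 (>1, arbitrage).

1.2138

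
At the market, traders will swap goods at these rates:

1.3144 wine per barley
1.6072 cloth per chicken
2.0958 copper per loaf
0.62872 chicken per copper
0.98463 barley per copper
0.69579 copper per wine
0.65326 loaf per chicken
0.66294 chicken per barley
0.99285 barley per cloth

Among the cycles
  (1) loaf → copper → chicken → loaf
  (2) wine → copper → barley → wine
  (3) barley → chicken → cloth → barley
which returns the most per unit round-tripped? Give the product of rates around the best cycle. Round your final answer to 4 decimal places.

(1) 2.0958 × 0.62872 × 0.65326 = 0.86078
(2) 0.69579 × 0.98463 × 1.3144 = 0.90049
(3) 0.66294 × 1.6072 × 0.99285 = 1.05786
Highest is cycle (3) at 1.0579 (>1, arbitrage).

1.0579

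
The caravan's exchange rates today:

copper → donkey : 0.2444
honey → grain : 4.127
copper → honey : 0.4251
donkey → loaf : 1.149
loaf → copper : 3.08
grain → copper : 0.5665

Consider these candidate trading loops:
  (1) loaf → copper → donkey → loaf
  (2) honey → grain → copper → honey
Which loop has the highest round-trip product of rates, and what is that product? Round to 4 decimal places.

(1) 3.08 × 0.2444 × 1.149 = 0.86491
(2) 4.127 × 0.5665 × 0.4251 = 0.99386
Highest is cycle (2) at 0.9939 (≤1, no arbitrage).

0.9939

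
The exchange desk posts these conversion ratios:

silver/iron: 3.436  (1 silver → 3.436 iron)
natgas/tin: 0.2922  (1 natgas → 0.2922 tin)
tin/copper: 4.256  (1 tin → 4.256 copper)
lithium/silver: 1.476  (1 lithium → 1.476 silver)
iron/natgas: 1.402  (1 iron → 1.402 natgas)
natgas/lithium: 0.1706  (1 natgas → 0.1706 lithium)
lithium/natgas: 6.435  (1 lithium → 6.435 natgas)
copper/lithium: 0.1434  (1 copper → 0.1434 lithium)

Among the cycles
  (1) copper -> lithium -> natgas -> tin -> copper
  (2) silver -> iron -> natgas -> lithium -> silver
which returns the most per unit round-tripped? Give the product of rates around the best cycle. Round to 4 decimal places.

(1) 0.1434 × 6.435 × 0.2922 × 4.256 = 1.14757
(2) 3.436 × 1.402 × 0.1706 × 1.476 = 1.21302
Highest is cycle (2) at 1.2130 (>1, arbitrage).

1.2130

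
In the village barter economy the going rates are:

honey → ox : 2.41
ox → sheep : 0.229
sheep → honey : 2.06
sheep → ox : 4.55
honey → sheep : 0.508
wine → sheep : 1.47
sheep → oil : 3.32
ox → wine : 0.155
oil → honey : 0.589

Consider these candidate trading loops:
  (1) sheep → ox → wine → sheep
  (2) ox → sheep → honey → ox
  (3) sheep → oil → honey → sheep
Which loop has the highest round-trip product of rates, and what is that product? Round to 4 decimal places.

1.1369

(1) 4.55 × 0.155 × 1.47 = 1.03672
(2) 0.229 × 2.06 × 2.41 = 1.13689
(3) 3.32 × 0.589 × 0.508 = 0.99338
Highest is cycle (2) at 1.1369 (>1, arbitrage).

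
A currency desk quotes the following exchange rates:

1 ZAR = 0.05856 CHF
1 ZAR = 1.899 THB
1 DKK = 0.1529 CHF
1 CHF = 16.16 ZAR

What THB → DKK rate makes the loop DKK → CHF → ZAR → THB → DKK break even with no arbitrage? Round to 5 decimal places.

Known legs of the cycle: 0.1529 × 16.16 × 1.899 = 4.692170736
For no arbitrage the full-cycle product must be 1, so the missing rate is 1 / 4.692170736 ≈ 0.2131210.

0.21312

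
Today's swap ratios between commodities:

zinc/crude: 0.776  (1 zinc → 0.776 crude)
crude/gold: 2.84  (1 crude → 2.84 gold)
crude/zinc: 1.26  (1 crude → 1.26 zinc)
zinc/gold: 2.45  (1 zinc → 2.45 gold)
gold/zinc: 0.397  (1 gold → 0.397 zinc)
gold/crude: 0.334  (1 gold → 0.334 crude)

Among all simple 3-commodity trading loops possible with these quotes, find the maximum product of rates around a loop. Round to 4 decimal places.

zinc→gold→crude→zinc: 2.45 × 0.334 × 1.26 = 1.03106
zinc→crude→gold→zinc: 0.776 × 2.84 × 0.397 = 0.87492
Maximum is zinc→gold→crude→zinc at 1.0311; arbitrage exists.

1.0311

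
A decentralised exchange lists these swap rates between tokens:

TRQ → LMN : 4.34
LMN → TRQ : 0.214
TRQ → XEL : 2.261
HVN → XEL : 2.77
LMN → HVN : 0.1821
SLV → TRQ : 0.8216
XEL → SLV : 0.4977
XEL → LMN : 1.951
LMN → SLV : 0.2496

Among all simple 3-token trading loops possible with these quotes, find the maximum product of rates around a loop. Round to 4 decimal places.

0.9841

HVN→XEL→LMN→HVN: 2.77 × 1.951 × 0.1821 = 0.98412
LMN→TRQ→XEL→LMN: 0.214 × 2.261 × 1.951 = 0.94400
SLV→TRQ→XEL→SLV: 0.8216 × 2.261 × 0.4977 = 0.92455
SLV→TRQ→LMN→SLV: 0.8216 × 4.34 × 0.2496 = 0.89001
Maximum is HVN→XEL→LMN→HVN at 0.9841; no arbitrage — every cycle loses value.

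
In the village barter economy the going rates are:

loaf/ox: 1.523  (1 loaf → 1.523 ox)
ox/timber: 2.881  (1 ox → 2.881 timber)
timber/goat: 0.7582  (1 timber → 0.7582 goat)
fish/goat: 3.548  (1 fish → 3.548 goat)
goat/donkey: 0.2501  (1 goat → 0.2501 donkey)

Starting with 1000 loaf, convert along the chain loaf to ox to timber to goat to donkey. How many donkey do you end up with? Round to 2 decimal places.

832.03

1000 loaf × 1.523 = 1523 ox
1523 ox × 2.881 = 4387.763 timber
4387.763 timber × 0.7582 = 3326.8019066 goat
3326.8019066 goat × 0.2501 = 832.03315684066 donkey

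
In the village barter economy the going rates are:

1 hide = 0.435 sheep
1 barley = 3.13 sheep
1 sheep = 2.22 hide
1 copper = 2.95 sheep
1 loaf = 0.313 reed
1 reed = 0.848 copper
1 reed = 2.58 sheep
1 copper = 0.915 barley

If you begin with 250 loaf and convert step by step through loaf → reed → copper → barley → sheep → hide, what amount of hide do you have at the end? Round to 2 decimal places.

250 loaf × 0.313 = 78.25 reed
78.25 reed × 0.848 = 66.356 copper
66.356 copper × 0.915 = 60.71574 barley
60.71574 barley × 3.13 = 190.0402662 sheep
190.0402662 sheep × 2.22 = 421.889390964 hide

421.89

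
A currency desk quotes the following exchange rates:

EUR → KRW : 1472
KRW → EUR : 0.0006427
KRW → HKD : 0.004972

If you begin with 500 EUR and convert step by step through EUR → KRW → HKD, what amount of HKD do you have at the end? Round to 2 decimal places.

500 EUR × 1472 = 736000 KRW
736000 KRW × 0.004972 = 3659.392 HKD

3659.39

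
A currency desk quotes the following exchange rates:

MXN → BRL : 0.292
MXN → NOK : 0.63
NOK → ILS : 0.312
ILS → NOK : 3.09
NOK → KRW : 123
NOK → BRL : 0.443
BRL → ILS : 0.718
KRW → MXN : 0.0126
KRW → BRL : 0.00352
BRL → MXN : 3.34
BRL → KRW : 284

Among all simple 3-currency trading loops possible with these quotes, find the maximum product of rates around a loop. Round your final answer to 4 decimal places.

BRL→KRW→MXN→BRL: 284 × 0.0126 × 0.292 = 1.04489
BRL→ILS→NOK→BRL: 0.718 × 3.09 × 0.443 = 0.98285
NOK→KRW→MXN→NOK: 123 × 0.0126 × 0.63 = 0.97637
BRL→MXN→NOK→BRL: 3.34 × 0.63 × 0.443 = 0.93216
Maximum is BRL→KRW→MXN→BRL at 1.0449; arbitrage exists.

1.0449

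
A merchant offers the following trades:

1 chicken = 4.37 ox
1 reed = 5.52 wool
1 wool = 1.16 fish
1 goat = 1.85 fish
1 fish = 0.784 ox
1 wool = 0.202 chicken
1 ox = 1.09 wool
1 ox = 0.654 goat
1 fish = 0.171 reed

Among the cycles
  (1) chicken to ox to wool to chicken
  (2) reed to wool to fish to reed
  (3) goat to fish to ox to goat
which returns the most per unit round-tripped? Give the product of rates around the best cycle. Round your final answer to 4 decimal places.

(1) 4.37 × 1.09 × 0.202 = 0.96219
(2) 5.52 × 1.16 × 0.171 = 1.09495
(3) 1.85 × 0.784 × 0.654 = 0.94856
Highest is cycle (2) at 1.0949 (>1, arbitrage).

1.0949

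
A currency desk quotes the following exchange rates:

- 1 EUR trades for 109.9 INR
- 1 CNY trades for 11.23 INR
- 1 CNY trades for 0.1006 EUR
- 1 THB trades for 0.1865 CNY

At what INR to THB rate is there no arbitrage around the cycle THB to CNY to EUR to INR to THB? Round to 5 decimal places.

Known legs of the cycle: 0.1865 × 0.1006 × 109.9 = 2.06193281
For no arbitrage the full-cycle product must be 1, so the missing rate is 1 / 2.06193281 ≈ 0.4849819.

0.48498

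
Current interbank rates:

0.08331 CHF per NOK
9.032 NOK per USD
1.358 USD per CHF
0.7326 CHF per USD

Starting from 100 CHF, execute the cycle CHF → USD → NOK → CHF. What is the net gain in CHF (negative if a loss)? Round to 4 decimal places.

2.1835

100 CHF × 1.358 = 135.8 USD
135.8 USD × 9.032 = 1226.5456 NOK
1226.5456 NOK × 0.08331 = 102.183513936 CHF
Net change: 102.183513936 − 100 = 2.183513936 CHF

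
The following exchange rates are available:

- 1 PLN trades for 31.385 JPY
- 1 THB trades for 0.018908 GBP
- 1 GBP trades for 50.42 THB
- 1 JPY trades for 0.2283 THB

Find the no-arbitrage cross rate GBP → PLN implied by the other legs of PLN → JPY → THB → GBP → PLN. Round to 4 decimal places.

Known legs of the cycle: 31.385 × 0.2283 × 0.018908 = 0.135479516514
For no arbitrage the full-cycle product must be 1, so the missing rate is 1 / 0.135479516514 ≈ 7.381190.

7.3812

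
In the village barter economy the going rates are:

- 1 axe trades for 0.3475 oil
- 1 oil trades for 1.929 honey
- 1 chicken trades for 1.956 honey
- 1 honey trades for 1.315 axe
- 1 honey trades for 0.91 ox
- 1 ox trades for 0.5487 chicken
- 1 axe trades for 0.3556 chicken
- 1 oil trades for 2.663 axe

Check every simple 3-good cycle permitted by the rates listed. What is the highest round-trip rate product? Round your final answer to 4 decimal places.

0.9767

ox→chicken→honey→ox: 0.5487 × 1.956 × 0.91 = 0.97666
honey→axe→chicken→honey: 1.315 × 0.3556 × 1.956 = 0.91465
oil→honey→axe→oil: 1.929 × 1.315 × 0.3475 = 0.88148
Maximum is ox→chicken→honey→ox at 0.9767; no arbitrage — every cycle loses value.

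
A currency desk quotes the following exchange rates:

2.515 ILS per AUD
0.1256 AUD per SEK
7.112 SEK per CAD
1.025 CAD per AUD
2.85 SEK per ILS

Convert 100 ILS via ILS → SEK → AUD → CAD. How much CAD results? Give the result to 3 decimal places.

100 ILS × 2.85 = 285 SEK
285 SEK × 0.1256 = 35.796 AUD
35.796 AUD × 1.025 = 36.6909 CAD

36.691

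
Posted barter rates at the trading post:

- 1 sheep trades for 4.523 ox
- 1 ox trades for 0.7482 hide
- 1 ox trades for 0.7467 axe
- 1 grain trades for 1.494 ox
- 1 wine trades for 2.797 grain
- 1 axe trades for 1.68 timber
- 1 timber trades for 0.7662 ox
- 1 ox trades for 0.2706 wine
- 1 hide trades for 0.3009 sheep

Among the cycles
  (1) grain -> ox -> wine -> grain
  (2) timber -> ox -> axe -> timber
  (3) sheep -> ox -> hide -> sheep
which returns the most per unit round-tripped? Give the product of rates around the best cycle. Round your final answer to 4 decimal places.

(1) 1.494 × 0.2706 × 2.797 = 1.13076
(2) 0.7662 × 0.7467 × 1.68 = 0.96116
(3) 4.523 × 0.7482 × 0.3009 = 1.01828
Highest is cycle (1) at 1.1308 (>1, arbitrage).

1.1308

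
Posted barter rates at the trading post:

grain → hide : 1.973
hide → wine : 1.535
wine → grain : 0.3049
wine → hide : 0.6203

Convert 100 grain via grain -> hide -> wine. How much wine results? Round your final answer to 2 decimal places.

302.86

100 grain × 1.973 = 197.3 hide
197.3 hide × 1.535 = 302.8555 wine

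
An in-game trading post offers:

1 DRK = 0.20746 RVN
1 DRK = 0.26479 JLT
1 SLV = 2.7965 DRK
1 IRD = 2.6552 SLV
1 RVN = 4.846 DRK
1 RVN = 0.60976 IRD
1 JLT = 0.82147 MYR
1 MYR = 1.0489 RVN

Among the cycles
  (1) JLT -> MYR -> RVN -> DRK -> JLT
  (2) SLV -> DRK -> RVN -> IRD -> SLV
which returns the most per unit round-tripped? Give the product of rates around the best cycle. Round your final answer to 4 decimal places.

1.1056

(1) 0.82147 × 1.0489 × 4.846 × 0.26479 = 1.10563
(2) 2.7965 × 0.20746 × 0.60976 × 2.6552 = 0.93930
Highest is cycle (1) at 1.1056 (>1, arbitrage).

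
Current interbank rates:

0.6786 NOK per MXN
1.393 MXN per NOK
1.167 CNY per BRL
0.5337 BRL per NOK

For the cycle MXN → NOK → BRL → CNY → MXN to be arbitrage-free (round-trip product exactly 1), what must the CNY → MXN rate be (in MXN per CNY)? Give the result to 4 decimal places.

Known legs of the cycle: 0.6786 × 0.5337 × 1.167 = 0.42265101294
For no arbitrage the full-cycle product must be 1, so the missing rate is 1 / 0.42265101294 ≈ 2.366018.

2.3660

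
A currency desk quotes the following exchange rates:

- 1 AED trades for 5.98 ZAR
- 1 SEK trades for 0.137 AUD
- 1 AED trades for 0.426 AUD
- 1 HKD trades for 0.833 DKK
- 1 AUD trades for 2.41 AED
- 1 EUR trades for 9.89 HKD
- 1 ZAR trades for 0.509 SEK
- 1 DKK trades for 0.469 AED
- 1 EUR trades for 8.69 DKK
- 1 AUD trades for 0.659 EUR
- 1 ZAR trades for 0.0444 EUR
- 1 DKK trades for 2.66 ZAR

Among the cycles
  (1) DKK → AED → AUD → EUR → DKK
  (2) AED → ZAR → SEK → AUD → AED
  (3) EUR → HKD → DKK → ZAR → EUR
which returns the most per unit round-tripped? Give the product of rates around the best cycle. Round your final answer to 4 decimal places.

(1) 0.469 × 0.426 × 0.659 × 8.69 = 1.14416
(2) 5.98 × 0.509 × 0.137 × 2.41 = 1.00498
(3) 9.89 × 0.833 × 2.66 × 0.0444 = 0.97298
Highest is cycle (1) at 1.1442 (>1, arbitrage).

1.1442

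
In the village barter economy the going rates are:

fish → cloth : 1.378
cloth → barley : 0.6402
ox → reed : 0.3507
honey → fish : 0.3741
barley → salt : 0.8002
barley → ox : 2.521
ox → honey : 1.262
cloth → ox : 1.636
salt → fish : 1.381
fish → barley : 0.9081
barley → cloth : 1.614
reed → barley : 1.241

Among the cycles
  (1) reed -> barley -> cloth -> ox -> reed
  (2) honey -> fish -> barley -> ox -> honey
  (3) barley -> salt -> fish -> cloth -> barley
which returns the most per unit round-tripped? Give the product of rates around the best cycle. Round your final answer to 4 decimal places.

1.1492

(1) 1.241 × 1.614 × 1.636 × 0.3507 = 1.14920
(2) 0.3741 × 0.9081 × 2.521 × 1.262 = 1.08082
(3) 0.8002 × 1.381 × 1.378 × 0.6402 = 0.97489
Highest is cycle (1) at 1.1492 (>1, arbitrage).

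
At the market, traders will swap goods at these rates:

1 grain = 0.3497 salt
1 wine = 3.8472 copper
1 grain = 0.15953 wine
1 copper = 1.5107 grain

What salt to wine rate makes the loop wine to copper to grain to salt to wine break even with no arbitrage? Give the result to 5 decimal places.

0.49202

Known legs of the cycle: 3.8472 × 1.5107 × 0.3497 = 2.032444174488
For no arbitrage the full-cycle product must be 1, so the missing rate is 1 / 2.032444174488 ≈ 0.4920184.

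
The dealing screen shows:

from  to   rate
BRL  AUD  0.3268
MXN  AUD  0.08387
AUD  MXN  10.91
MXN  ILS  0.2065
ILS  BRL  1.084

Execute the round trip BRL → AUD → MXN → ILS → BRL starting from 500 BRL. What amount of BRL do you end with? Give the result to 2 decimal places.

399.05

500 BRL × 0.3268 = 163.4 AUD
163.4 AUD × 10.91 = 1782.694 MXN
1782.694 MXN × 0.2065 = 368.126311 ILS
368.126311 ILS × 1.084 = 399.048921124 BRL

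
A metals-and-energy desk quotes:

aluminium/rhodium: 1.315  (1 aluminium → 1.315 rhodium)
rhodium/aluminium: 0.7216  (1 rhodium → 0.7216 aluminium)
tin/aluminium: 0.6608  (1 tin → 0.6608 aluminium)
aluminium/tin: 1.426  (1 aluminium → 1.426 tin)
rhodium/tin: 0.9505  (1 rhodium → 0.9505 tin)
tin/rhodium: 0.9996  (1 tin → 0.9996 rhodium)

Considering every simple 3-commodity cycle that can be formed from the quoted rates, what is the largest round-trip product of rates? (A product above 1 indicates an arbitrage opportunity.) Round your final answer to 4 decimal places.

1.0286

rhodium→aluminium→tin→rhodium: 0.7216 × 1.426 × 0.9996 = 1.02859
rhodium→tin→aluminium→rhodium: 0.9505 × 0.6608 × 1.315 = 0.82594
Maximum is rhodium→aluminium→tin→rhodium at 1.0286; arbitrage exists.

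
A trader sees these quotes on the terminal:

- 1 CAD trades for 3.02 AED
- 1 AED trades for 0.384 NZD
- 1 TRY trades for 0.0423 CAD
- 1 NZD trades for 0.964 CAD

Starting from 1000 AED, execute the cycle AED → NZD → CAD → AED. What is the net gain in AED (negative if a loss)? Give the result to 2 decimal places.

1000 AED × 0.384 = 384 NZD
384 NZD × 0.964 = 370.176 CAD
370.176 CAD × 3.02 = 1117.93152 AED
Net change: 1117.93152 − 1000 = 117.93152 AED

117.93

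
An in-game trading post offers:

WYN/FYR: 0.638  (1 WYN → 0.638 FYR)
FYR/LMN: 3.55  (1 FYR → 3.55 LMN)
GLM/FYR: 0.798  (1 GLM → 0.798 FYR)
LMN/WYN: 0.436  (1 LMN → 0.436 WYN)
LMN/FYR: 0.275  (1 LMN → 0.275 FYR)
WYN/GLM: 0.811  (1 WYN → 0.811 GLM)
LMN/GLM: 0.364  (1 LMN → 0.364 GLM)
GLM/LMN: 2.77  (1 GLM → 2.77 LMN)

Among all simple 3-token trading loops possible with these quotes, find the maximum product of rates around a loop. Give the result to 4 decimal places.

LMN→GLM→FYR→LMN: 0.364 × 0.798 × 3.55 = 1.03118
LMN→WYN→FYR→LMN: 0.436 × 0.638 × 3.55 = 0.98750
LMN→WYN→GLM→LMN: 0.436 × 0.811 × 2.77 = 0.97946
Maximum is LMN→GLM→FYR→LMN at 1.0312; arbitrage exists.

1.0312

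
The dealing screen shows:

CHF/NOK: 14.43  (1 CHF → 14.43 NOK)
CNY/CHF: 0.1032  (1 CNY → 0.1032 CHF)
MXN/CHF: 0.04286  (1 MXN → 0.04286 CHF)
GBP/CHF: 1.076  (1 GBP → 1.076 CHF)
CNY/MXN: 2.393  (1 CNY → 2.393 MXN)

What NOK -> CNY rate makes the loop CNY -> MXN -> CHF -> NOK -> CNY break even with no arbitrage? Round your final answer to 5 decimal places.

0.67568

Known legs of the cycle: 2.393 × 0.04286 × 14.43 = 1.4799982314
For no arbitrage the full-cycle product must be 1, so the missing rate is 1 / 1.4799982314 ≈ 0.6756765.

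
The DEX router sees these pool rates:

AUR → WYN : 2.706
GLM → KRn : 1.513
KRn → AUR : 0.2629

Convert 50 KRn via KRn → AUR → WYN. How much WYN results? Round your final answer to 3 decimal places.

50 KRn × 0.2629 = 13.145 AUR
13.145 AUR × 2.706 = 35.57037 WYN

35.570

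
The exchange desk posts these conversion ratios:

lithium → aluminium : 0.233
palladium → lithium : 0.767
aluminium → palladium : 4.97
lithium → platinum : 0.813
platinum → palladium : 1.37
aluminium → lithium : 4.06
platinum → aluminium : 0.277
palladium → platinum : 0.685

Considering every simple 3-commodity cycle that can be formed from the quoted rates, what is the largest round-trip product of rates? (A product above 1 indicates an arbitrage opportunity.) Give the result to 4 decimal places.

0.9430

platinum→aluminium→palladium→platinum: 0.277 × 4.97 × 0.685 = 0.94303
lithium→platinum→aluminium→lithium: 0.813 × 0.277 × 4.06 = 0.91432
lithium→aluminium→palladium→lithium: 0.233 × 4.97 × 0.767 = 0.88819
lithium→platinum→palladium→lithium: 0.813 × 1.37 × 0.767 = 0.85429
Maximum is platinum→aluminium→palladium→platinum at 0.9430; no arbitrage — every cycle loses value.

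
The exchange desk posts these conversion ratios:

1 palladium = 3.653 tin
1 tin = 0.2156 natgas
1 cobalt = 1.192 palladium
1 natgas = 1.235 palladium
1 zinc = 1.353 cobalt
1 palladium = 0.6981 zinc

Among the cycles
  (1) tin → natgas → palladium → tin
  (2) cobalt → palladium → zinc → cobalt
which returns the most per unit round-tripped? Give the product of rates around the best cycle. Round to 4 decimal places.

(1) 0.2156 × 1.235 × 3.653 = 0.97267
(2) 1.192 × 0.6981 × 1.353 = 1.12588
Highest is cycle (2) at 1.1259 (>1, arbitrage).

1.1259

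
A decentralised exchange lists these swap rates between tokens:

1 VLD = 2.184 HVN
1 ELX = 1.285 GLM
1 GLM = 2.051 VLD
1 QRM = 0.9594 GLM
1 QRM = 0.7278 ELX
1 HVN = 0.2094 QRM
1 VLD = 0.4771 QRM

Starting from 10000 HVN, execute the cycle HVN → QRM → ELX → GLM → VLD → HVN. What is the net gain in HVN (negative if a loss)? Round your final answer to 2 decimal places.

-1227.77

10000 HVN × 0.2094 = 2094 QRM
2094 QRM × 0.7278 = 1524.0132 ELX
1524.0132 ELX × 1.285 = 1958.356962 GLM
1958.356962 GLM × 2.051 = 4016.590129062 VLD
4016.590129062 VLD × 2.184 = 8772.232841871408 HVN
Net change: 8772.232841871408 − 10000 = -1227.767158128592 HVN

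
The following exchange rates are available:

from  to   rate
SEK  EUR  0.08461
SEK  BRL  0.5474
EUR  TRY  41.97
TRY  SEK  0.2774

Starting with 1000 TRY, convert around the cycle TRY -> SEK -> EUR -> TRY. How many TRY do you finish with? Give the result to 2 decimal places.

1000 TRY × 0.2774 = 277.4 SEK
277.4 SEK × 0.08461 = 23.470814 EUR
23.470814 EUR × 41.97 = 985.07006358 TRY

985.07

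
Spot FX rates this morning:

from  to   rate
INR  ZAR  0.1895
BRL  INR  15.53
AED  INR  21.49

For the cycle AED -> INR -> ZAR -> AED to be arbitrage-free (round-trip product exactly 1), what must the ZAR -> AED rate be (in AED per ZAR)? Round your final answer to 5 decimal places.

Known legs of the cycle: 21.49 × 0.1895 = 4.072355
For no arbitrage the full-cycle product must be 1, so the missing rate is 1 / 4.072355 ≈ 0.2455582.

0.24556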